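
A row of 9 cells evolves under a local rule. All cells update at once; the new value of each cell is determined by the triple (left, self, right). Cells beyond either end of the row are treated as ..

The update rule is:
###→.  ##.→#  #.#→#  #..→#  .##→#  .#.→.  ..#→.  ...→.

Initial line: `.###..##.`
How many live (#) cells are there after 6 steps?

step 1: .#.##.###
step 2: ..#####.#
step 3: ..#...##.
step 4: ...#..###
step 5: ....#.#.#
step 6: .....#.#.
count of #: 2

2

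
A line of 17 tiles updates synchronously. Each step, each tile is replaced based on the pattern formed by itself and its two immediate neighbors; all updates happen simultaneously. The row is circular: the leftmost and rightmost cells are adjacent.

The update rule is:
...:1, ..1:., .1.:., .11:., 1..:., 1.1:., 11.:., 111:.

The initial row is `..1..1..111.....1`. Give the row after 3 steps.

............111..
11111111111.....1
............111..

............111..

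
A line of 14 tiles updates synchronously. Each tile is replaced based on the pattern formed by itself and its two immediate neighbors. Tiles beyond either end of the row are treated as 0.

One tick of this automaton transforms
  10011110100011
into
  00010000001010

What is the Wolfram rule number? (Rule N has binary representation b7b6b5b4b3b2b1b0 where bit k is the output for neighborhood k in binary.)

position 4: 111 → 0  (bit 7 = 0)
position 6: 110 → 0  (bit 6 = 0)
position 7: 101 → 0  (bit 5 = 0)
position 1: 100 → 0  (bit 4 = 0)
position 3: 011 → 1  (bit 3 = 1)
position 0: 010 → 0  (bit 2 = 0)
position 2: 001 → 0  (bit 1 = 0)
position 10: 000 → 1  (bit 0 = 1)
bits b7..b0 = 00001001 = 9

9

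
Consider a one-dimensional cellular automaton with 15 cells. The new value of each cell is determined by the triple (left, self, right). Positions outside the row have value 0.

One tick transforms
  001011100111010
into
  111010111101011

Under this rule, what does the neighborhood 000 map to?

At position 0 the neighborhood is 000; the next row has 1 there.

1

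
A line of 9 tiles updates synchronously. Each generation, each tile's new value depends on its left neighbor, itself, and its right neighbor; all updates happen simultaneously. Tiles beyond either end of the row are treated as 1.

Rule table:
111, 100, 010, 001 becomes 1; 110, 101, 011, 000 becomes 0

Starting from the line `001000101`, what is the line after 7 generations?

111101100
111000011
110100101
100111100
011011011
000000001
100000010

100000010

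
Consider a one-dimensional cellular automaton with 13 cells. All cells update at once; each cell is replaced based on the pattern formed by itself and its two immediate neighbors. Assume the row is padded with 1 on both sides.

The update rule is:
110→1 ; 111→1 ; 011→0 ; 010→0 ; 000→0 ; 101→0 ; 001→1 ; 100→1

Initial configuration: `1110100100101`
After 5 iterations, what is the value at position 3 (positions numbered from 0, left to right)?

1

1110011011000
1111101001101
1111100110100
1111111010011
1111111001101
position 3 holds 1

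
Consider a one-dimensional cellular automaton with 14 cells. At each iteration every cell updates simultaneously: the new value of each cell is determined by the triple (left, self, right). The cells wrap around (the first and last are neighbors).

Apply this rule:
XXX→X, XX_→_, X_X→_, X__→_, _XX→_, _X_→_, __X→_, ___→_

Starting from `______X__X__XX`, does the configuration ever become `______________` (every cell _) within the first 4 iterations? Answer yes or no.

yes

______________
all cells are _ at iteration 1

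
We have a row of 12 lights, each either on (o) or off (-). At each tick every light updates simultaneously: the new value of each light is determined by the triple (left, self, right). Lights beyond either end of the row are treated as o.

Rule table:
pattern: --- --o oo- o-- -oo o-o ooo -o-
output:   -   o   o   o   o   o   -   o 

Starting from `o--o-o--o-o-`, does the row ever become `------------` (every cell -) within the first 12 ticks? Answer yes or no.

yes

oooooooooooo
------------
all cells are - at tick 2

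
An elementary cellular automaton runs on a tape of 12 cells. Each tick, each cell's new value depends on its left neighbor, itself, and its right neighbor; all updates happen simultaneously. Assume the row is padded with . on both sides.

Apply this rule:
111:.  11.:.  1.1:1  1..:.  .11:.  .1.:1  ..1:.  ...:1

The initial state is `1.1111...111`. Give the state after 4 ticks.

...11.....11

11.....1....
...111.1.111
11....111...
...11.....11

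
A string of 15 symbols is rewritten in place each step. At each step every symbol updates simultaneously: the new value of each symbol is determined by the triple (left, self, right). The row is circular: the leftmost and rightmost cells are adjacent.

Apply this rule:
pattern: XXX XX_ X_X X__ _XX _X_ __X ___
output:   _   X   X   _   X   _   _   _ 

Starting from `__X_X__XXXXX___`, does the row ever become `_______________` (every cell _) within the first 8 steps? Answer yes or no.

___X___X___X___
_______________
all cells are _ at step 2

yes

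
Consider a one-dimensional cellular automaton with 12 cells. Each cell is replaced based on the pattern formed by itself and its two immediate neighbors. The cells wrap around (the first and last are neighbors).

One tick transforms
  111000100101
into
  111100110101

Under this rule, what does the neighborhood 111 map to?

1

At position 0 the neighborhood is 111; the next row has 1 there.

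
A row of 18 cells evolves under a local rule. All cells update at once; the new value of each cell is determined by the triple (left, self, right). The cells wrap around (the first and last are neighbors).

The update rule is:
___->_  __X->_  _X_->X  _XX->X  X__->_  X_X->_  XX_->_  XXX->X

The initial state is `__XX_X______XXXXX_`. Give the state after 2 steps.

__X__X______XXX___

__X__X______XXXX__
__X__X______XXX___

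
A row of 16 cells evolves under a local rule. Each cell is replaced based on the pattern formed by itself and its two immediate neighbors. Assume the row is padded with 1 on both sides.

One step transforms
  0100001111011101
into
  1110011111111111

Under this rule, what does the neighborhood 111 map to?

1

At position 7 the neighborhood is 111; the next row has 1 there.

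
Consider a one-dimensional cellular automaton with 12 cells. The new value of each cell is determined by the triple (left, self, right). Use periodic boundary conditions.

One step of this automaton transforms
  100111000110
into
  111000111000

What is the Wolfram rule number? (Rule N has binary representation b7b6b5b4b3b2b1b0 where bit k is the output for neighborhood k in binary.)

position 4: 111 → 0  (bit 7 = 0)
position 5: 110 → 0  (bit 6 = 0)
position 11: 101 → 0  (bit 5 = 0)
position 1: 100 → 1  (bit 4 = 1)
position 3: 011 → 0  (bit 3 = 0)
position 0: 010 → 1  (bit 2 = 1)
position 2: 001 → 1  (bit 1 = 1)
position 7: 000 → 1  (bit 0 = 1)
bits b7..b0 = 00010111 = 23

23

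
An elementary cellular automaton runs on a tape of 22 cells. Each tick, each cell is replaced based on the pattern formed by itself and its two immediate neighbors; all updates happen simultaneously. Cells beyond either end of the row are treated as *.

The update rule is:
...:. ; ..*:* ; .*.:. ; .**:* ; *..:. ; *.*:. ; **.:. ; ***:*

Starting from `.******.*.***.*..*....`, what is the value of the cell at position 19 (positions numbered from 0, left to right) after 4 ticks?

.*****....**....*....*
.****....**....*....**
.***....**....*....***
.**....**....*....****
position 19 holds *

*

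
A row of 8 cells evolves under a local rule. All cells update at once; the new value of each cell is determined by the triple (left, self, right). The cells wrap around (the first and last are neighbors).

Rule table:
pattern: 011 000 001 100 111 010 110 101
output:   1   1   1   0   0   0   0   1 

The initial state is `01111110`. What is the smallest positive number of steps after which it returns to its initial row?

8

11000000
10011111
00110000
11100111
00001100
11111001
00000011
01111110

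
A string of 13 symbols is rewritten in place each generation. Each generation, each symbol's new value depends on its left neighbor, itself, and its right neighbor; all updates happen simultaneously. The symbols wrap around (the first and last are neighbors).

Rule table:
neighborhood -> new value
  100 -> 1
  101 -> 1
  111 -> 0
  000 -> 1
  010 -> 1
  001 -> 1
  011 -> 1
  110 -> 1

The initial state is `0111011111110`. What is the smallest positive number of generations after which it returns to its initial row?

generation 1: 1101110000011
generation 2: 0111011111110

2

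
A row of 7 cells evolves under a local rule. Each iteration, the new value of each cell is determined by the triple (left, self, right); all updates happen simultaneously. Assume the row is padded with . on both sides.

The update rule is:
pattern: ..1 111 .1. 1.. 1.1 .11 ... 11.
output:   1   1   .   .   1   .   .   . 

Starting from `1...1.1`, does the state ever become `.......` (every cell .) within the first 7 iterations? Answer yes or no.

...1.1.
..1.1..
.1.1...
1.1....
.1.....
1......
.......
all cells are . at iteration 7

yes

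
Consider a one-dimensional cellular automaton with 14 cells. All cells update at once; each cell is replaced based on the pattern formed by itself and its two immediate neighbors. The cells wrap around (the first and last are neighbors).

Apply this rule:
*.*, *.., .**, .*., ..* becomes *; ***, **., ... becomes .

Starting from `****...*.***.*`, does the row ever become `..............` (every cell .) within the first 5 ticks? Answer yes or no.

no

tick 1: ....*.****..**
tick 2: *..****...***.
tick 3: ****...*.**..*
tick 4: ....*.****.***
tick 5: *..****...**..
tick 5 is *..****...**.., still not uniform .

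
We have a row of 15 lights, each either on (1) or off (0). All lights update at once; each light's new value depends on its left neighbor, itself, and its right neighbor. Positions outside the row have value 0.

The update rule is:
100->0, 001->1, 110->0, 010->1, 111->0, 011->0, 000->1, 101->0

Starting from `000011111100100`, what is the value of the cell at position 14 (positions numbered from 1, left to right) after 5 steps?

step 1: 111100000001101
step 2: 000001111110001
step 3: 111110000000111
step 4: 000000111111000
step 5: 111111000000011
position 14 holds 1

1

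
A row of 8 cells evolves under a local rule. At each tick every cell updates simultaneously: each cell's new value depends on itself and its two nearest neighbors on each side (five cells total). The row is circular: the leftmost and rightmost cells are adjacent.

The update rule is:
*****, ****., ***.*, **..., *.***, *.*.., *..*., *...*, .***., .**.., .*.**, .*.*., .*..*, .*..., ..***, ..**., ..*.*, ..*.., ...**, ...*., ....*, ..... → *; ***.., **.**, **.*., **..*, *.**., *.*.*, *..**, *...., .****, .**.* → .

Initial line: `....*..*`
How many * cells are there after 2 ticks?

*.******
*.*.****
count of *: 6

6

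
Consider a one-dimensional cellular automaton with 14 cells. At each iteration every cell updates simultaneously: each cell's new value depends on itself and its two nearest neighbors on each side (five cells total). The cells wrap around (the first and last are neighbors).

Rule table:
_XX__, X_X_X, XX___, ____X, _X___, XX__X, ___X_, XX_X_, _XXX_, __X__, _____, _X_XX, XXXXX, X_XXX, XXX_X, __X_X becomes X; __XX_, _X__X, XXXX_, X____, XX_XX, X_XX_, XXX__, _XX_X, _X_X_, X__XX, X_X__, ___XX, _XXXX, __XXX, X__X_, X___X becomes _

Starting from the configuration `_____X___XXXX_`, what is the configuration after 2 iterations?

XX_XX__X_XXXXX

_XXXXXX______X
XX_XX__X_XXXXX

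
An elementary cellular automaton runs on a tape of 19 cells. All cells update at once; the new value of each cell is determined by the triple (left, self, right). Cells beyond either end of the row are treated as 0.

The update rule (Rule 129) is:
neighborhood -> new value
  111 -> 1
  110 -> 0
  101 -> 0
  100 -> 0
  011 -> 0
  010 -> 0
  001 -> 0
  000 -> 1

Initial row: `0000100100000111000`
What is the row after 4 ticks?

1110000001110010011
0100111100100000000
0000011000001111111
1111000011100111110

1111000011100111110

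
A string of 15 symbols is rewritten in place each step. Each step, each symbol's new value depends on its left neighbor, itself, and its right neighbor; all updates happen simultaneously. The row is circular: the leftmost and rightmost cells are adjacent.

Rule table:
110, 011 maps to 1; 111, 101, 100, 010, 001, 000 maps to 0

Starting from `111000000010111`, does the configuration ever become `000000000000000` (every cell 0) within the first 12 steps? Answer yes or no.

001000000000100
000000000000000
all cells are 0 at step 2

yes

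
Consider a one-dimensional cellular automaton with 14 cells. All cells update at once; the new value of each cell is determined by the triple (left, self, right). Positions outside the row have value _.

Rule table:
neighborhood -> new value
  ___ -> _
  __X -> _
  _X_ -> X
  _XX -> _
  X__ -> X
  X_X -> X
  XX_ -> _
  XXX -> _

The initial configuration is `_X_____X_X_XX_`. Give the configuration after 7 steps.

_______XX_____

step 1: _XX____XXXX__X
step 2: ___X_______X_X
step 3: ___XX______XXX
step 4: _____X________
step 5: _____XX_______
step 6: _______X______
step 7: _______XX_____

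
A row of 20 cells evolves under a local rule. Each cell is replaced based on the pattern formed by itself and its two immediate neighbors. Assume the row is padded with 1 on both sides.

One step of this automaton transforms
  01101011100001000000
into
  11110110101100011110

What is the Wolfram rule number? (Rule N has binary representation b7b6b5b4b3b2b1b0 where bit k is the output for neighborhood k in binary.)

position 7: 111 → 0  (bit 7 = 0)
position 2: 110 → 1  (bit 6 = 1)
position 0: 101 → 1  (bit 5 = 1)
position 9: 100 → 0  (bit 4 = 0)
position 1: 011 → 1  (bit 3 = 1)
position 4: 010 → 0  (bit 2 = 0)
position 12: 001 → 0  (bit 1 = 0)
position 10: 000 → 1  (bit 0 = 1)
bits b7..b0 = 01101001 = 105

105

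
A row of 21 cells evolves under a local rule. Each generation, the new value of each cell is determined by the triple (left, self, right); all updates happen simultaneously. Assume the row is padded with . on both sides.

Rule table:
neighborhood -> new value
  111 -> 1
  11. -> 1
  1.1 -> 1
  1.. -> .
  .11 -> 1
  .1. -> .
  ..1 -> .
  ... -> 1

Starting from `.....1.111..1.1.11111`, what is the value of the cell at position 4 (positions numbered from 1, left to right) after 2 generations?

1111..1111...1.111111
1111..1111.1..1111111
position 4 holds 1

1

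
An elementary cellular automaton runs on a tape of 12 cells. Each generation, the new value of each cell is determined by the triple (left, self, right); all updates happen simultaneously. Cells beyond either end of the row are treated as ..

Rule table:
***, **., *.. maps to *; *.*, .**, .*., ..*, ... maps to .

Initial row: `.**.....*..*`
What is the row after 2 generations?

...**.....*.

..**.....*..
...**.....*.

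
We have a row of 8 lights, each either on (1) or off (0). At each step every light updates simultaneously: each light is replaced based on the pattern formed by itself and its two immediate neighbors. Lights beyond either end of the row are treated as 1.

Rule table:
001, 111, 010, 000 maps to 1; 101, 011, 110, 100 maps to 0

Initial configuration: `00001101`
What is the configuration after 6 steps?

00110010

step 1: 01110000
step 2: 00100111
step 3: 01101011
step 4: 00001001
step 5: 01111010
step 6: 00110010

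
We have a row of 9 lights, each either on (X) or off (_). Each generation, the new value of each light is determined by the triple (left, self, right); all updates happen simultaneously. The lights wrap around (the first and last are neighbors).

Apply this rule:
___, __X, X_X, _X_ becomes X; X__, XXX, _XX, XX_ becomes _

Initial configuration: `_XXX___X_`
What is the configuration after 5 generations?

__X____XX

generation 1: X____XXX_
generation 2: X_XXX___X
generation 3: _X____XX_
generation 4: XX_XXX___
generation 5: __X____XX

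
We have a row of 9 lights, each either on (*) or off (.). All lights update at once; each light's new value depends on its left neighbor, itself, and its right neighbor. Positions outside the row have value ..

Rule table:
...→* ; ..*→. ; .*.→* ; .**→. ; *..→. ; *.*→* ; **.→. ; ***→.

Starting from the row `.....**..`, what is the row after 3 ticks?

****....*
.....**.*
****...**

****...**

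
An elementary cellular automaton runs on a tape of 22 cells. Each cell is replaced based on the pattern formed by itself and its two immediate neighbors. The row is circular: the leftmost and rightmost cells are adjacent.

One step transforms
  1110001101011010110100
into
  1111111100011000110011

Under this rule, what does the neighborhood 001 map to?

At position 5 the neighborhood is 001; the next row has 1 there.

1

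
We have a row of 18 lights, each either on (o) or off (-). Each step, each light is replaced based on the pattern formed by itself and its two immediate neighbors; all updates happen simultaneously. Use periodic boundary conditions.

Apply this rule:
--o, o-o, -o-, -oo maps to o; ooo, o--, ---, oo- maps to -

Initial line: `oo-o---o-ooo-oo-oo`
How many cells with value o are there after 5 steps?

8

step 1: --oo--oooo--oo-oo-
step 2: -oo--oo----oo-oo--
step 3: oo--oo----oo-oo---
step 4: o--oo----oo-oo---o
step 5: --oo----oo-oo---oo
count of o: 8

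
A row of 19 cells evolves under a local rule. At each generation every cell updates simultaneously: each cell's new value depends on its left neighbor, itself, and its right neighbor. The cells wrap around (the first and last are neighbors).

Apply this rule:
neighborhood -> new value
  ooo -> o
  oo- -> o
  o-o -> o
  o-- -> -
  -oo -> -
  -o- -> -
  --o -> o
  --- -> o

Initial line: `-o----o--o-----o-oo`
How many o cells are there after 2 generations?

o--ooo--o--oooo-o-o
o-o-oo-o--o-oooo-o-
count of o: 11

11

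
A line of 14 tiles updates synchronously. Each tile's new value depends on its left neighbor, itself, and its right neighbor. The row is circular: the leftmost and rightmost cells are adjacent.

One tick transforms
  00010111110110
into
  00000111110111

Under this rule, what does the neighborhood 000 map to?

0

At position 0 the neighborhood is 000; the next row has 0 there.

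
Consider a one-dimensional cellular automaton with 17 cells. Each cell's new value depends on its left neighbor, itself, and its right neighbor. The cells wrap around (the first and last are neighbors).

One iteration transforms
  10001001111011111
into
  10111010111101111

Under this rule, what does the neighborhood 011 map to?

0

At position 7 the neighborhood is 011; the next row has 0 there.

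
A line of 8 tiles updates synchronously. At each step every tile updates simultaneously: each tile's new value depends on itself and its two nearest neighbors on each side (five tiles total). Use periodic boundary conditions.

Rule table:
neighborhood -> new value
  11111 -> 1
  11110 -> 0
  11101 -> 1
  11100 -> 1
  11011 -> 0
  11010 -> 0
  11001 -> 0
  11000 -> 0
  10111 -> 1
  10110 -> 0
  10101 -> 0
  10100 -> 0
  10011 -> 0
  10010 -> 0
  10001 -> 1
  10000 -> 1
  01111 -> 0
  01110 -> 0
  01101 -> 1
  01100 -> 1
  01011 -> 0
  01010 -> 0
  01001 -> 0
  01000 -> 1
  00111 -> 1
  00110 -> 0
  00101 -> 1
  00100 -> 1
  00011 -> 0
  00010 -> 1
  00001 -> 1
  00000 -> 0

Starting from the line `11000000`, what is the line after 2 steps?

step 1: 01010010
step 2: 01000010

01000010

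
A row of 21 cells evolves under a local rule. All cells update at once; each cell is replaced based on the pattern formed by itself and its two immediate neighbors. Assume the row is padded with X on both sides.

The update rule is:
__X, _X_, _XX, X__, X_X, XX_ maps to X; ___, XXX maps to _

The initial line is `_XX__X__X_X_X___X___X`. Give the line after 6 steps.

XXXXXXXXXXXXXX_XXX_XX
_____________XXX_XXX_
X___________XX_XXX_XX
XX_________XXXXX_XXX_
_XX_______XX___XXX_XX
XXXX_____XXXX_XX_XXX_

XXXX_____XXXX_XX_XXX_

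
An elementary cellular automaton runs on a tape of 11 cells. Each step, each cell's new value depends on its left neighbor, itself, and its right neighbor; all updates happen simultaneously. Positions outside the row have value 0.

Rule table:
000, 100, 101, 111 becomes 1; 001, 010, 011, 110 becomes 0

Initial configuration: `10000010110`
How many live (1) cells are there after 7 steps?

4

01111001001
00110100100
10001010011
01100101000
00010010111
11001001010
00100100101
count of 1: 4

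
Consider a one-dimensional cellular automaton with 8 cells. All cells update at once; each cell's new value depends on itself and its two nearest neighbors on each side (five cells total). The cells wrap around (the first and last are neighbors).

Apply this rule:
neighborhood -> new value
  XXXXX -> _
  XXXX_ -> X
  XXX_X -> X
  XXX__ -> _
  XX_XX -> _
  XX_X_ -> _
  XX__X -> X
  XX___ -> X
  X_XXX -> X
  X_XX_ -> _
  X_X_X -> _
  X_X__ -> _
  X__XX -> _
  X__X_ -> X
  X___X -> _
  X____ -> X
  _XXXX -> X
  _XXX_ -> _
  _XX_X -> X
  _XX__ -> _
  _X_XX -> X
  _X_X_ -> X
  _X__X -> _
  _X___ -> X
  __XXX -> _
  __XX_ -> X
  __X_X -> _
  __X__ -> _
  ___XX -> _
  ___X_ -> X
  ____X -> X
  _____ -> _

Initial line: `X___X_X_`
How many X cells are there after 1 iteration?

_X_X_X_X
count of X: 4

4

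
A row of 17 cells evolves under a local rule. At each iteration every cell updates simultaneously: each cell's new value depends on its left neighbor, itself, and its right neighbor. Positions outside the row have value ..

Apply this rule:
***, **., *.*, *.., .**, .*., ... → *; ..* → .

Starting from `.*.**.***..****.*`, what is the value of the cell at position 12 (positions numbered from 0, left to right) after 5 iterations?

*

iteration 1: .*********.******
iteration 2: .****************
iteration 3: .****************  (fixed point — unchanged through iteration 5)
position 12 holds *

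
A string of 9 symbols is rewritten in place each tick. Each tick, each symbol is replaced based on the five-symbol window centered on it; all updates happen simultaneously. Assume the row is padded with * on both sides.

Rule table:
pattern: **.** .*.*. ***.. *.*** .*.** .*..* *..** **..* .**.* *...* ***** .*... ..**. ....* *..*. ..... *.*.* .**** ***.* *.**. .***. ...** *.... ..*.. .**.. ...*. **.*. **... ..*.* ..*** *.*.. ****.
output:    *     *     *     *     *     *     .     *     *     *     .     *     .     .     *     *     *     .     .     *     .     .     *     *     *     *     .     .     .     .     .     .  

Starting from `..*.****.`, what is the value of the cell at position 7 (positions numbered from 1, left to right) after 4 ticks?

*

**.**...*
..***.*..
*......*.
*.***.*.*
position 7 holds *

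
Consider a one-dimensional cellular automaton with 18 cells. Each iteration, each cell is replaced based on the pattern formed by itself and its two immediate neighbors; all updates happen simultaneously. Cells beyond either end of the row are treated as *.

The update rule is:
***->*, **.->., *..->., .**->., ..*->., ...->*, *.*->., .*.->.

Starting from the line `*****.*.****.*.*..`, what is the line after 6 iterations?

.****..*****..*...

****.....**.......
***..***....*****.
**....*..**..***..
*..**.........*...
......*******...*.
.****..*****..*...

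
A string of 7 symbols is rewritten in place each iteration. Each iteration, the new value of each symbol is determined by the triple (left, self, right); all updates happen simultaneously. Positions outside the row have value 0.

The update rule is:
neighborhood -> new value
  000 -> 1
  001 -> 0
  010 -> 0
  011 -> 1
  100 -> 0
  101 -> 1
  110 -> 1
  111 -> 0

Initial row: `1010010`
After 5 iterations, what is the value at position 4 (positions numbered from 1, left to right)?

0

0100000
0001111
1101001
1110000
1010111
position 4 holds 0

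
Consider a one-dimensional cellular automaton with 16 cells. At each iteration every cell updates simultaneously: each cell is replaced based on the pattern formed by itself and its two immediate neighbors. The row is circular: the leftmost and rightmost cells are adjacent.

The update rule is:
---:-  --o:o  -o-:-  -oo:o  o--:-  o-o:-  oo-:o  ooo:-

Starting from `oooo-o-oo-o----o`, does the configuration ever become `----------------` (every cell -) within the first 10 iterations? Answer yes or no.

---o---oo-----oo
--o---ooo----ooo
-o---oo-o---oo-o
----ooo----ooo--
---oo-o---oo-o--
--ooo----ooo----
-oo-o---oo-o----
ooo----ooo------
o-o---oo-o-----o
o----ooo------oo
iteration 10 is o----ooo------oo, still not uniform -

no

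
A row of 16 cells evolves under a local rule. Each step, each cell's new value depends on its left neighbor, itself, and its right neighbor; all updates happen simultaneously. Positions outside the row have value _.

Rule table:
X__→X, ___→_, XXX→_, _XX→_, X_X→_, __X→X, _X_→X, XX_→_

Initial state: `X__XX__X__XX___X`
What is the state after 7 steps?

__X__________X__

XXX__XXXXX__X_XX
___XX_____XXX___
__X__X___X___X__
_XXXXXX_XXX_XXX_
X______________X
XX____________XX
__X__________X__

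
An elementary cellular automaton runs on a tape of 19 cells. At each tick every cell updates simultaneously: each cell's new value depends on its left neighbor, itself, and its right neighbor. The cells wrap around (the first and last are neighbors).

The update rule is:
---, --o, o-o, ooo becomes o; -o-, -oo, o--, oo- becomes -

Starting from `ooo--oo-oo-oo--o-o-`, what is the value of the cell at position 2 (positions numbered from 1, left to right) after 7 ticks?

o

tick 1: -o--o--o--o---o-o-o
tick 2: o--o--o--o--oo-o-o-
tick 3: --o--o--o--o--o-o-o
tick 4: -o--o--o--o--o-o-o-
tick 5: o--o--o--o--o-o-o--
tick 6: --o--o--o--o-o-o--o
tick 7: -o--o--o--o-o-o--o-
position 2 holds o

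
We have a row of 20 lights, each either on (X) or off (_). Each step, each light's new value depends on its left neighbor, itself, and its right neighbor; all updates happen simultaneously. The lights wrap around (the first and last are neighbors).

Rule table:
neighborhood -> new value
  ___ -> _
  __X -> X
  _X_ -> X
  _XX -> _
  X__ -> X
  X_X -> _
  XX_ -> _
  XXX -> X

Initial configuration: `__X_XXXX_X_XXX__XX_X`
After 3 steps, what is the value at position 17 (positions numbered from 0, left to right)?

_

step 1: XXX__XX__X__X_XX___X
step 2: XX_XX__XXXXXX___X_X_
step 3: _____XX_XXXX_X_XX_X_
position 17 holds _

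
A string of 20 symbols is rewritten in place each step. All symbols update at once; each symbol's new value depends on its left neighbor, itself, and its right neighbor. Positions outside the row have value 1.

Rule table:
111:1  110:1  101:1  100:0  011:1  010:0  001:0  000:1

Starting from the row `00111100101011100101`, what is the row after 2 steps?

00111101001111101011

step 1: 00111100010111100011
step 2: 00111101001111101011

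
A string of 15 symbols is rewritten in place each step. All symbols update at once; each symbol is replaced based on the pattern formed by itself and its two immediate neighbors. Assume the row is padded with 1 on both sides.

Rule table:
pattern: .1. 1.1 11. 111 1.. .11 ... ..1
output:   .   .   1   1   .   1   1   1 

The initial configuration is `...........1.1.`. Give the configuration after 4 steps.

.1111111111.111

.1111111111....
.1111111111.111
.1111111111.111  (fixed point — unchanged through step 4)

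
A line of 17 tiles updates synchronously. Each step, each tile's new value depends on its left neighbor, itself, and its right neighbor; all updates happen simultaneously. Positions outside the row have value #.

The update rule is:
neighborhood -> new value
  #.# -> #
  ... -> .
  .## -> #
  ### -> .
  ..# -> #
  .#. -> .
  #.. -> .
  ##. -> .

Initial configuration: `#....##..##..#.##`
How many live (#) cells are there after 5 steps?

step 1: ....##..##..#.##.
step 2: ...##..##..#.##.#
step 3: ..##..##..#.##.##
step 4: .##..##..#.##.##.
step 5: ##..##..#.##.##.#
count of #: 10

10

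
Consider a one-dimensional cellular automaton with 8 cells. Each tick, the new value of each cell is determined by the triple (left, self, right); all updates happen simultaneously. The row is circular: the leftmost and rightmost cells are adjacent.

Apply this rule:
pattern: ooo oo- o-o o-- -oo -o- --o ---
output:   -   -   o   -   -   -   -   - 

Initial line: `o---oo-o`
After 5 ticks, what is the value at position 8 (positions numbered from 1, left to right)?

tick 1: ------o-
tick 2: --------
tick 3: --------  (fixed point — unchanged through tick 5)
position 8 holds -

-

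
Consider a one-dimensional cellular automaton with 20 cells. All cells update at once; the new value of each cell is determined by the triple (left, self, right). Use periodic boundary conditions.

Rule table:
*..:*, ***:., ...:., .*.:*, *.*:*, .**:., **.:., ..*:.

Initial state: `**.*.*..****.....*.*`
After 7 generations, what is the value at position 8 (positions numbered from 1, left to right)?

..*****.....*....**.
.......*....**.....*
*......**.....*....*
.*.......*....**....
.**......**.....*...
...*.......*....**..
...**......**.....*.
position 8 holds .

.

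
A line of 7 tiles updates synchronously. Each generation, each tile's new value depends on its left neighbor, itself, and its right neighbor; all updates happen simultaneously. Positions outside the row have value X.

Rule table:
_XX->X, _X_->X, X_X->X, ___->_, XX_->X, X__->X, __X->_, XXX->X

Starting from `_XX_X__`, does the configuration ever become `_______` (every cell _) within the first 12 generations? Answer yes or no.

no

XXXXXX_
XXXXXXX
XXXXXXX  (fixed point — unchanged through generation 12)
generation 12 is XXXXXXX, still not uniform _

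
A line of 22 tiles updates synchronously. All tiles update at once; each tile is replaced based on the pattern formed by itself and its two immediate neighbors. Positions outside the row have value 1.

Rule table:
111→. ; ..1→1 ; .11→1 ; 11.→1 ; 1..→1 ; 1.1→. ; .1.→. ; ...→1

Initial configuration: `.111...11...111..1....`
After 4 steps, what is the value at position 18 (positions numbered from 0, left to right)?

1

.1.1111111111.111.1111
...1........1.1.1.1...
111.11111111.......111
..1.1......111111111..
position 18 holds 1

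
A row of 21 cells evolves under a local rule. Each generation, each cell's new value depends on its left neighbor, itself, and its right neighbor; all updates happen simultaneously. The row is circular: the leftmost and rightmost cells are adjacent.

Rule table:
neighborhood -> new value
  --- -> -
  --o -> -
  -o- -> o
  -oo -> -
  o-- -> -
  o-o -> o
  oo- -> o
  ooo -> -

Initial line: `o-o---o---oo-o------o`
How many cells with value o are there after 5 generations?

ooo---o----ooo-------
--o---o------o-------
--o---o------o-------  (fixed point — unchanged through generation 5)
count of o: 3

3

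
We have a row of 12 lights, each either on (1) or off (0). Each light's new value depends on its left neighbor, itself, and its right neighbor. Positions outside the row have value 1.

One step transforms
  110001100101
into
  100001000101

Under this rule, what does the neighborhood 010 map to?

1

At position 9 the neighborhood is 010; the next row has 1 there.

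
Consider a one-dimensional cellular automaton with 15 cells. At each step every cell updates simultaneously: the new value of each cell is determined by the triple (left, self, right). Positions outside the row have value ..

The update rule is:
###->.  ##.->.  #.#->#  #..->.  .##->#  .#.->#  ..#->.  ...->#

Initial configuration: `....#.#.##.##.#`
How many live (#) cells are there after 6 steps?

7

step 1: ###.#####.##.##
step 2: #..##....##.##.
step 3: #..#..##.#.##..
step 4: #..#..#.####..#
step 5: #..#..###.....#
step 6: #..#..#...###.#
count of #: 7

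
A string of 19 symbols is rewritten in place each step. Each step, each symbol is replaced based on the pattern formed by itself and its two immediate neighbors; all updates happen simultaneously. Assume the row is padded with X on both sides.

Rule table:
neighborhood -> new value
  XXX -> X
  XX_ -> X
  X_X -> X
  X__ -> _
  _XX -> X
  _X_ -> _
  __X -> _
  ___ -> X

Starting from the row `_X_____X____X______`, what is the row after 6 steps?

X__XXX___XX___XXXX_
X__XXX_X_XX_X_XXXXX
X__XXXX_XXXX_XXXXXX
X__XXXXXXXXXXXXXXXX
X__XXXXXXXXXXXXXXXX  (fixed point — unchanged through step 6)

X__XXXXXXXXXXXXXXXX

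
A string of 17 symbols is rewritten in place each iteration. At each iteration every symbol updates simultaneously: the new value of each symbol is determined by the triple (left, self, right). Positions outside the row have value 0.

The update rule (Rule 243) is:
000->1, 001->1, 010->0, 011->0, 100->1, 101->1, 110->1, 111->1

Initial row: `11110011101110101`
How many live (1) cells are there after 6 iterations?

12

iteration 1: 01111101110111010
iteration 2: 10111110111011101
iteration 3: 01011111011101110
iteration 4: 10101111101110111
iteration 5: 01010111110111011
iteration 6: 10101011111011101
count of 1: 12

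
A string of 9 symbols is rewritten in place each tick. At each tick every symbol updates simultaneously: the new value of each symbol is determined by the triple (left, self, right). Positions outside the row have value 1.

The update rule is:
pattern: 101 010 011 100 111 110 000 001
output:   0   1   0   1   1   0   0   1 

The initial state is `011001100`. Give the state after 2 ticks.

101001101

tick 1: 000110011
tick 2: 101001101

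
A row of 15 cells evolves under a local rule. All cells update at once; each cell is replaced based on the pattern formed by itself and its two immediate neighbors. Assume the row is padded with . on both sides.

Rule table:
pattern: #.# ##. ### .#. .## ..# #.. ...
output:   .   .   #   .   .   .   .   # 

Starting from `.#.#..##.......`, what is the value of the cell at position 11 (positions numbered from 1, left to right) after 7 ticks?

.........######
########..####.
.######....##..
..####..##....#
#..##......##..
......####....#
#####..##..##..
position 11 holds .

.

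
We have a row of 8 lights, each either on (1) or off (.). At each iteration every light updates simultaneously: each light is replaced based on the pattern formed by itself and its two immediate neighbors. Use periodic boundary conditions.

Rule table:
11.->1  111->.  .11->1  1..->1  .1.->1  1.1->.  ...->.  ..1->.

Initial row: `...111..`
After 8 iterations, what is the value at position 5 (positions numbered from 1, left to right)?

...1.11.
...1.111
1..1.1.1
11.1.1.1
.1.1.1.1
.1.1.1.1  (fixed point — unchanged through iteration 8)
position 5 holds .

.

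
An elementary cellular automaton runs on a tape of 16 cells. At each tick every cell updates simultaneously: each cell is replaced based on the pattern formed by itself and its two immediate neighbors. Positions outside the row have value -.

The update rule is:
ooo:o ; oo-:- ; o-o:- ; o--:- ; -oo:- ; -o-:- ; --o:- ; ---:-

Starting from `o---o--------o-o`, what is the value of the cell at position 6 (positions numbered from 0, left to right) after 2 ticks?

----------------
----------------
position 6 holds -

-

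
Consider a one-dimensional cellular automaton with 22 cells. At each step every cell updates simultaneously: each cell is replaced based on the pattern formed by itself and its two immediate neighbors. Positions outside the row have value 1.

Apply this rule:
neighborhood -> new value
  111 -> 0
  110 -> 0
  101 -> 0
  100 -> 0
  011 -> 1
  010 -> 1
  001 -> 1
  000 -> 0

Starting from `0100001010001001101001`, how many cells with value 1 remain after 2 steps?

0100011010011011001011
0100110010110010011010
count of 1: 10

10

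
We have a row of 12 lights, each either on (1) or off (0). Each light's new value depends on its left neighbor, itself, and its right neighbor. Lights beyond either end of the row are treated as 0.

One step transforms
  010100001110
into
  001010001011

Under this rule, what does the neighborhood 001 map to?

At position 0 the neighborhood is 001; the next row has 0 there.

0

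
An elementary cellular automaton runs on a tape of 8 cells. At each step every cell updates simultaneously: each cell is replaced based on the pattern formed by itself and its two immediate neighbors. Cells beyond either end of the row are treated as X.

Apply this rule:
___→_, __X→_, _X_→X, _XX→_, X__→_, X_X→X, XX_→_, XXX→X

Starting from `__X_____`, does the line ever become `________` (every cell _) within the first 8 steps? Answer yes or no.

no

step 1: __X_____  (fixed point — unchanged through step 8)
step 8 is __X_____, still not uniform _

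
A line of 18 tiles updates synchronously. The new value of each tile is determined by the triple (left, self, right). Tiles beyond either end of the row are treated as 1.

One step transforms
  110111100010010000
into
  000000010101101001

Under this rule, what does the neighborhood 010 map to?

At position 10 the neighborhood is 010; the next row has 0 there.

0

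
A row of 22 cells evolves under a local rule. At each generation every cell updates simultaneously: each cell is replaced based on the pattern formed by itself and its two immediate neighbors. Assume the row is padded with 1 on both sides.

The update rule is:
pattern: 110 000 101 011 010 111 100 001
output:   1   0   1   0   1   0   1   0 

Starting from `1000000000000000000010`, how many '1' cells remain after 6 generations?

1100000000000000000011
0110000000000000000000
1011000000000000000000
1101100000000000000000
0110110000000000000000
1011011000000000000000
count of 1: 5

5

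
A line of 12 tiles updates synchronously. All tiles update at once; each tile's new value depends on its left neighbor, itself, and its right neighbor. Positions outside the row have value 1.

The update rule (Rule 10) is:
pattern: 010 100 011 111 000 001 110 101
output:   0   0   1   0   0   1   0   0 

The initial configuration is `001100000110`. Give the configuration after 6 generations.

011000001100
010000011001
000000110011
000001100110
000011001100
000110011001

000110011001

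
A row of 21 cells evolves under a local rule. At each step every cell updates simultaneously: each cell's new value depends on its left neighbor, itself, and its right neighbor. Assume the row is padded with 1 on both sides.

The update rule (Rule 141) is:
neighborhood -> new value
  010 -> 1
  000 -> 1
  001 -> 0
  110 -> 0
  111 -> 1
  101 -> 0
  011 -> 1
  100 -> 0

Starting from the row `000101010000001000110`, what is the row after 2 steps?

010101010111001010100

010101010111101010100
010101010111001010100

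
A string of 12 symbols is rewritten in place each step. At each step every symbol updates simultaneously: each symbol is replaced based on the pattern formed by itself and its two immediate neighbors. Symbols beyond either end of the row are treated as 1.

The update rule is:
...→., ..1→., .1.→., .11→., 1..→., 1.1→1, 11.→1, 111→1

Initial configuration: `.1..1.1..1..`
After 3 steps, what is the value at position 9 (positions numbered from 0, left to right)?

.

1....1......
1...........
1...........
position 9 holds .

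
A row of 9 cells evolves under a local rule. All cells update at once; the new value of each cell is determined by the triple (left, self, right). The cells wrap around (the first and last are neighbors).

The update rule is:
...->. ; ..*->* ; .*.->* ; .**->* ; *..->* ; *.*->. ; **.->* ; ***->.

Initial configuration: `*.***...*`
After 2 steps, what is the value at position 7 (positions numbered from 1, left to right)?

.

step 1: *.*.**.**
step 2: *.*.**.*.
position 7 holds .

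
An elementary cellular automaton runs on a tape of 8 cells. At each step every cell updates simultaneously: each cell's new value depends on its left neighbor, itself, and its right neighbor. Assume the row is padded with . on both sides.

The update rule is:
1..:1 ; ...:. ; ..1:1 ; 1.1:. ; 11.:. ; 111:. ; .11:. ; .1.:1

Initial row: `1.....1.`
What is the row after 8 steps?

1.....1.

11...111
..1.1...
.11.11..
1.....1.  (repeats step 0; period 4)
step 8: 1.....1.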